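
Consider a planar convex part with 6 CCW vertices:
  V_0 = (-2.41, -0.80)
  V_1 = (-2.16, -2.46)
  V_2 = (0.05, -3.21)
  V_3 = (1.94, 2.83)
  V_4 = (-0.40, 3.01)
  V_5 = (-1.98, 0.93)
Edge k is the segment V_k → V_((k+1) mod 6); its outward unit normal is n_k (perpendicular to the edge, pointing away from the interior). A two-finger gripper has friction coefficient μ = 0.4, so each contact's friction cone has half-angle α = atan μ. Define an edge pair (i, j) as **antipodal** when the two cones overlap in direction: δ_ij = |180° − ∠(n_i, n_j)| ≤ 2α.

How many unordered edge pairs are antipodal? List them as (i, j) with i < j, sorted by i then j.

α = atan 0.4 = 21.80°;  2α = 43.60°
n_0 = (-0.9888, -0.1489)
n_1 = (-0.3214, -0.9470)
n_2 = (+0.9544, -0.2986)
n_3 = (+0.0767, +0.9971)
n_4 = (-0.7963, +0.6049)
n_5 = (-0.9705, +0.2412)
  (0,1): δ = 117.31°  ·
  (0,2): δ = 25.94°  ✓
  (0,3): δ = 77.04°  ·
  (0,4): δ = 134.21°  ·
  (0,5): δ = 157.48°  ·
  (1,2): δ = 88.63°  ·
  (1,3): δ = 14.35°  ✓
  (1,4): δ = 71.52°  ·
  (1,5): δ = 94.79°  ·
  (2,3): δ = 77.02°  ·
  (2,4): δ = 19.85°  ✓
  (2,5): δ = 3.42°  ✓
  (3,4): δ = 122.82°  ·
  (3,5): δ = 99.56°  ·
  (4,5): δ = 156.74°  ·
antipodal pairs: 4

count = 4; pairs: (0,2), (1,3), (2,4), (2,5)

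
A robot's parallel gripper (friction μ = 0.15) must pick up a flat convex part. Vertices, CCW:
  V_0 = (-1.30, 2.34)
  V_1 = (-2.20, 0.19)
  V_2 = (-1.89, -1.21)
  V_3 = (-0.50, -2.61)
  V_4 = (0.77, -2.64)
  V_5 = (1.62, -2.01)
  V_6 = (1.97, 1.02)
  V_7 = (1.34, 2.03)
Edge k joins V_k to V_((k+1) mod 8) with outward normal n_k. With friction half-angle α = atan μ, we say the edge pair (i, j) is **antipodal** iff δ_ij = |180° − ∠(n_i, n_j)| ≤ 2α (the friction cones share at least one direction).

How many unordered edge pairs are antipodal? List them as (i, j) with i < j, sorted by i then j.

α = atan 0.15 = 8.53°;  2α = 17.06°
n_0 = (-0.9224, +0.3861)
n_1 = (-0.9764, -0.2162)
n_2 = (-0.7096, -0.7046)
n_3 = (-0.0236, -0.9997)
n_4 = (+0.5955, -0.8034)
n_5 = (+0.9934, -0.1147)
n_6 = (+0.8485, +0.5292)
n_7 = (+0.1166, +0.9932)
  (0,1): δ = 144.80°  ·
  (0,2): δ = 112.49°  ·
  (0,3): δ = 68.64°  ·
  (0,4): δ = 30.74°  ·
  (0,5): δ = 16.13°  ✓
  (0,6): δ = 54.67°  ·
  (0,7): δ = 106.02°  ·
  (1,2): δ = 147.69°  ·
  (1,3): δ = 103.84°  ·
  (1,4): δ = 65.94°  ·
  (1,5): δ = 19.07°  ·
  (1,6): δ = 19.47°  ·
  (1,7): δ = 70.82°  ·
  (2,3): δ = 136.15°  ·
  (2,4): δ = 98.25°  ·
  (2,5): δ = 51.38°  ·
  (2,6): δ = 12.84°  ✓
  (2,7): δ = 38.51°  ·
  (3,4): δ = 142.10°  ·
  (3,5): δ = 95.24°  ·
  (3,6): δ = 56.69°  ·
  (3,7): δ = 5.34°  ✓
  (4,5): δ = 133.13°  ·
  (4,6): δ = 94.59°  ·
  (4,7): δ = 43.24°  ·
  (5,6): δ = 141.46°  ·
  (5,7): δ = 90.11°  ·
  (6,7): δ = 128.65°  ·
antipodal pairs: 3

count = 3; pairs: (0,5), (2,6), (3,7)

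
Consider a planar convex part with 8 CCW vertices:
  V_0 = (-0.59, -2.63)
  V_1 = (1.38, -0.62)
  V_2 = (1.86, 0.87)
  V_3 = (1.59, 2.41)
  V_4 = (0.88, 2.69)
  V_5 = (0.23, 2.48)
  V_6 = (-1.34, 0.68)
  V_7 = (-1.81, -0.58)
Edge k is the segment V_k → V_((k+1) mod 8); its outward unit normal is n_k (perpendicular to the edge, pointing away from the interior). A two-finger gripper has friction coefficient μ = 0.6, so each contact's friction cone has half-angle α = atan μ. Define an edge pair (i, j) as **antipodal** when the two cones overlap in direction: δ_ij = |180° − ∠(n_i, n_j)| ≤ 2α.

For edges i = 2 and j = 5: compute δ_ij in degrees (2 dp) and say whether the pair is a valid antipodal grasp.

α = atan 0.6 = 30.96°;  2α = 61.93°
edge 2: e_2 = (-0.27, +1.54);  n_2 = (+0.9850, +0.1727)
edge 5: e_5 = (-1.57, -1.80);  n_5 = (-0.7536, +0.6573)
∠(n_2, n_5) = 128.96°
δ = |180° − 128.96°| = 51.04°
51.04° ≤ 2α = 61.93°  →  valid

δ = 51.04°, valid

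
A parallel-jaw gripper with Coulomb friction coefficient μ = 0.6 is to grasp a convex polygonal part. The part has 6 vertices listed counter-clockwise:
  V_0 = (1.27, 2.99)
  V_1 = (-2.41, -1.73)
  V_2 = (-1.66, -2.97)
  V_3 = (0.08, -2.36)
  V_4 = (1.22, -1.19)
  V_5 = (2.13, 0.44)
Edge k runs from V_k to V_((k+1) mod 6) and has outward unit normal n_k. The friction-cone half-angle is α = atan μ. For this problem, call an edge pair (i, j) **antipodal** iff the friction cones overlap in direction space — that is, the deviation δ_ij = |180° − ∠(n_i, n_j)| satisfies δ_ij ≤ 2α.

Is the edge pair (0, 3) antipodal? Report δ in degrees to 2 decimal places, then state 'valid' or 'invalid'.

δ = 6.31°, valid

α = atan 0.6 = 30.96°;  2α = 61.93°
edge 0: e_0 = (-3.68, -4.72);  n_0 = (-0.7886, +0.6149)
edge 3: e_3 = (+1.14, +1.17);  n_3 = (+0.7162, -0.6979)
∠(n_0, n_3) = 173.69°
δ = |180° − 173.69°| = 6.31°
6.31° ≤ 2α = 61.93°  →  valid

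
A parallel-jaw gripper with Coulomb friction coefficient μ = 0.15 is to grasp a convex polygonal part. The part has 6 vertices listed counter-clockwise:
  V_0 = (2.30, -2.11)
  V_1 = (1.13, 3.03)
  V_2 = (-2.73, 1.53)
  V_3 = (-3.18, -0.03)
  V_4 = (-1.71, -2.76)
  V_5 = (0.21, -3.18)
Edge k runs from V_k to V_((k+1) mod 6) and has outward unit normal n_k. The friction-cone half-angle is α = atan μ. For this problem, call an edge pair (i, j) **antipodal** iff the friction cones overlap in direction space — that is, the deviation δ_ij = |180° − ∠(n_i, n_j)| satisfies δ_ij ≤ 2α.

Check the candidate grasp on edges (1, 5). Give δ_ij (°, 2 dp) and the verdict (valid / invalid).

δ = 5.87°, valid

α = atan 0.15 = 8.53°;  2α = 17.06°
edge 1: e_1 = (-3.86, -1.50);  n_1 = (-0.3622, +0.9321)
edge 5: e_5 = (+2.09, +1.07);  n_5 = (+0.4557, -0.8901)
∠(n_1, n_5) = 174.13°
δ = |180° − 174.13°| = 5.87°
5.87° ≤ 2α = 17.06°  →  valid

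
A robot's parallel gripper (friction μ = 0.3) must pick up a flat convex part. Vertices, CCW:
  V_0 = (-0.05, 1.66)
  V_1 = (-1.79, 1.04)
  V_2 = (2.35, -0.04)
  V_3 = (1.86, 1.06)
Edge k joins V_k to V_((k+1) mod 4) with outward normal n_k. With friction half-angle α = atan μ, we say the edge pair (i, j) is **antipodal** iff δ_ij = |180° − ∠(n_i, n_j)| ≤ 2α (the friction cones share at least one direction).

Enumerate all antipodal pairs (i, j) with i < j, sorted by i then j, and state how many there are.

α = atan 0.3 = 16.70°;  2α = 33.40°
n_0 = (-0.3357, +0.9420)
n_1 = (-0.2524, -0.9676)
n_2 = (+0.9135, +0.4069)
n_3 = (+0.2997, +0.9540)
  (0,1): δ = 34.23°  ·
  (0,2): δ = 94.40°  ·
  (0,3): δ = 142.95°  ·
  (1,2): δ = 51.37°  ·
  (1,3): δ = 2.82°  ✓
  (2,3): δ = 131.45°  ·
antipodal pairs: 1

count = 1; pairs: (1,3)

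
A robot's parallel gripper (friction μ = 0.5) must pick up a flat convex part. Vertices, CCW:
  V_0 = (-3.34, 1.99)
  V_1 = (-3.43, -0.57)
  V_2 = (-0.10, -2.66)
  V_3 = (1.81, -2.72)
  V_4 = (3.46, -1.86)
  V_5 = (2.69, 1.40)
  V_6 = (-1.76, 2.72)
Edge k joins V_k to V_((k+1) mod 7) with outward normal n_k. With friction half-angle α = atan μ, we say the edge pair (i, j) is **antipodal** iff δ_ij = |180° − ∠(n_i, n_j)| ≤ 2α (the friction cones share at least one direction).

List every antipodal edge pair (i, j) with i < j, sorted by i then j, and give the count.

count = 7; pairs: (0,4), (1,4), (1,5), (2,5), (2,6), (3,5), (3,6)

α = atan 0.5 = 26.57°;  2α = 53.13°
n_0 = (-0.9994, +0.0351)
n_1 = (-0.5316, -0.8470)
n_2 = (-0.0314, -0.9995)
n_3 = (+0.4622, -0.8868)
n_4 = (+0.9732, +0.2299)
n_5 = (+0.2844, +0.9587)
n_6 = (-0.4194, +0.9078)
  (0,1): δ = 120.10°  ·
  (0,2): δ = 89.79°  ·
  (0,3): δ = 60.46°  ·
  (0,4): δ = 15.30°  ✓
  (0,5): δ = 75.49°  ·
  (0,6): δ = 116.81°  ·
  (1,2): δ = 149.69°  ·
  (1,3): δ = 120.36°  ·
  (1,4): δ = 44.60°  ✓
  (1,5): δ = 15.59°  ✓
  (1,6): δ = 56.91°  ·
  (2,3): δ = 150.67°  ·
  (2,4): δ = 74.91°  ·
  (2,5): δ = 14.72°  ✓
  (2,6): δ = 26.60°  ✓
  (3,4): δ = 104.24°  ·
  (3,5): δ = 44.05°  ✓
  (3,6): δ = 2.73°  ✓
  (4,5): δ = 119.81°  ·
  (4,6): δ = 78.49°  ·
  (5,6): δ = 138.68°  ·
antipodal pairs: 7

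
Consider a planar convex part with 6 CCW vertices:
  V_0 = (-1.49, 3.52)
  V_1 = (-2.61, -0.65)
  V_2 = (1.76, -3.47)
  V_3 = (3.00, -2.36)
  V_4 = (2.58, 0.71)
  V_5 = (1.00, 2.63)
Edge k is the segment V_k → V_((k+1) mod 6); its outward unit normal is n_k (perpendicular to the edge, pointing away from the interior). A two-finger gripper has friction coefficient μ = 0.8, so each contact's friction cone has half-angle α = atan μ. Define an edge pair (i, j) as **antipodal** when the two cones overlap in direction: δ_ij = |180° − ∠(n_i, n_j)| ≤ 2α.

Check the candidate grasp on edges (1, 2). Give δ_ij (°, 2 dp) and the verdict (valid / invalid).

δ = 105.33°, invalid

α = atan 0.8 = 38.66°;  2α = 77.32°
edge 1: e_1 = (+4.37, -2.82);  n_1 = (-0.5422, -0.8402)
edge 2: e_2 = (+1.24, +1.11);  n_2 = (+0.6670, -0.7451)
∠(n_1, n_2) = 74.67°
δ = |180° − 74.67°| = 105.33°
105.33° > 2α = 77.32°  →  invalid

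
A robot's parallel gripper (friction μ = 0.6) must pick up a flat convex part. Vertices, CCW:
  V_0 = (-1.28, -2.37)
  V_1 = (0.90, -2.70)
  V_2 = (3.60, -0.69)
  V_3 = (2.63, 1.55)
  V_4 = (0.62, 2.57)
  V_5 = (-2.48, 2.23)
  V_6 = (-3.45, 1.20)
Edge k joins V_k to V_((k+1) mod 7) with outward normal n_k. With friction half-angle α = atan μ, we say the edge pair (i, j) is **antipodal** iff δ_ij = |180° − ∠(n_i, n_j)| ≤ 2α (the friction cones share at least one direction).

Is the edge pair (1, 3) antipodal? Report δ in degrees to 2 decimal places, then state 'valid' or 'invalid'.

δ = 63.57°, invalid

α = atan 0.6 = 30.96°;  2α = 61.93°
edge 1: e_1 = (+2.70, +2.01);  n_1 = (+0.5971, -0.8021)
edge 3: e_3 = (-2.01, +1.02);  n_3 = (+0.4525, +0.8917)
∠(n_1, n_3) = 116.43°
δ = |180° − 116.43°| = 63.57°
63.57° > 2α = 61.93°  →  invalid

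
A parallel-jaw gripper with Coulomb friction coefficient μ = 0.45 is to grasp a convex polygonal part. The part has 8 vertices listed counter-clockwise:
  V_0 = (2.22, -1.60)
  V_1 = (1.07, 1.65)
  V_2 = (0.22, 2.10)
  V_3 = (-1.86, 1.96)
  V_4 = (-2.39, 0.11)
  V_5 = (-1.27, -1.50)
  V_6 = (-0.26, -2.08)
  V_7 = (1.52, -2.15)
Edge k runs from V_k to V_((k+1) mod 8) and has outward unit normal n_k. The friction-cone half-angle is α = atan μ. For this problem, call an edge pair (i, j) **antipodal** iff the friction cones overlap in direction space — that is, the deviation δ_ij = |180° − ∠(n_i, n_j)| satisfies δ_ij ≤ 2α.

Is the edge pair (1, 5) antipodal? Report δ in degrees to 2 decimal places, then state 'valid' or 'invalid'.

α = atan 0.45 = 24.23°;  2α = 48.46°
edge 1: e_1 = (-0.85, +0.45);  n_1 = (+0.4679, +0.8838)
edge 5: e_5 = (+1.01, -0.58);  n_5 = (-0.4980, -0.8672)
∠(n_1, n_5) = 178.03°
δ = |180° − 178.03°| = 1.97°
1.97° ≤ 2α = 48.46°  →  valid

δ = 1.97°, valid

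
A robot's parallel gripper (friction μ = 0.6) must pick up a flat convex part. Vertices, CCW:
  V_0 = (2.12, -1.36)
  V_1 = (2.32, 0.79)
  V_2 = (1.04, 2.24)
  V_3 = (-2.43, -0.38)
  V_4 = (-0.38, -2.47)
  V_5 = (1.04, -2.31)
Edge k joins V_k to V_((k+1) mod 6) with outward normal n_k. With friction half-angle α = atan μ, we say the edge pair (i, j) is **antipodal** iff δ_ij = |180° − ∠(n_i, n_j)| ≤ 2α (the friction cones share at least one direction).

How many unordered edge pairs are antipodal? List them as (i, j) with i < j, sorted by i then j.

count = 6; pairs: (0,2), (0,3), (1,3), (1,4), (2,4), (2,5)

α = atan 0.6 = 30.96°;  2α = 61.93°
n_0 = (+0.9957, -0.0926)
n_1 = (+0.7497, +0.6618)
n_2 = (-0.6026, +0.7981)
n_3 = (-0.7139, -0.7002)
n_4 = (+0.1120, -0.9937)
n_5 = (+0.6605, -0.7509)
  (0,1): δ = 133.25°  ·
  (0,2): δ = 47.63°  ✓
  (0,3): δ = 49.76°  ✓
  (0,4): δ = 101.74°  ·
  (0,5): δ = 136.65°  ·
  (1,2): δ = 94.38°  ·
  (1,3): δ = 3.01°  ✓
  (1,4): δ = 54.99°  ✓
  (1,5): δ = 89.90°  ·
  (2,3): δ = 82.61°  ·
  (2,4): δ = 30.63°  ✓
  (2,5): δ = 4.28°  ✓
  (3,4): δ = 128.02°  ·
  (3,5): δ = 93.11°  ·
  (4,5): δ = 145.09°  ·
antipodal pairs: 6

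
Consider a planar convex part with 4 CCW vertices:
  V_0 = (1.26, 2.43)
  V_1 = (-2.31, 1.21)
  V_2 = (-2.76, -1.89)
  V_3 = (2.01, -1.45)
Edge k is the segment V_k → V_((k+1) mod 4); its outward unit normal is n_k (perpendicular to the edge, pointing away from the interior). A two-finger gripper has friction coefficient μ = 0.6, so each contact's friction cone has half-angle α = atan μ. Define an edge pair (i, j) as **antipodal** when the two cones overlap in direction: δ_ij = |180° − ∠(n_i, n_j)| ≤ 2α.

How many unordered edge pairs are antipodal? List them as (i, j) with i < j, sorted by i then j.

count = 2; pairs: (0,2), (1,3)

α = atan 0.6 = 30.96°;  2α = 61.93°
n_0 = (-0.3234, +0.9463)
n_1 = (-0.9896, +0.1437)
n_2 = (+0.0919, -0.9958)
n_3 = (+0.9818, +0.1898)
  (0,1): δ = 117.13°  ·
  (0,2): δ = 13.60°  ✓
  (0,3): δ = 82.07°  ·
  (1,2): δ = 76.47°  ·
  (1,3): δ = 19.20°  ✓
  (2,3): δ = 84.33°  ·
antipodal pairs: 2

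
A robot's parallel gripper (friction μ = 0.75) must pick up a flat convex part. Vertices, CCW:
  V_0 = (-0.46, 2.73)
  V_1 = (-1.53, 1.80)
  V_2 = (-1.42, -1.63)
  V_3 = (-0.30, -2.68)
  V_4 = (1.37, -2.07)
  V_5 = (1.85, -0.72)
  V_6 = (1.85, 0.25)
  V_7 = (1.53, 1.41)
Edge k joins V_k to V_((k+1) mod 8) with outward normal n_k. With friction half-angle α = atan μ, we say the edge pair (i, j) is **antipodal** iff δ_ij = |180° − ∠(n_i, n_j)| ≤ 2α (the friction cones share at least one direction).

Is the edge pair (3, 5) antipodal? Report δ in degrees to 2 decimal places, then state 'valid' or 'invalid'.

δ = 110.07°, invalid

α = atan 0.75 = 36.87°;  2α = 73.74°
edge 3: e_3 = (+1.67, +0.61);  n_3 = (+0.3431, -0.9393)
edge 5: e_5 = (+0.00, +0.97);  n_5 = (+1.0000, -0.0000)
∠(n_3, n_5) = 69.93°
δ = |180° − 69.93°| = 110.07°
110.07° > 2α = 73.74°  →  invalid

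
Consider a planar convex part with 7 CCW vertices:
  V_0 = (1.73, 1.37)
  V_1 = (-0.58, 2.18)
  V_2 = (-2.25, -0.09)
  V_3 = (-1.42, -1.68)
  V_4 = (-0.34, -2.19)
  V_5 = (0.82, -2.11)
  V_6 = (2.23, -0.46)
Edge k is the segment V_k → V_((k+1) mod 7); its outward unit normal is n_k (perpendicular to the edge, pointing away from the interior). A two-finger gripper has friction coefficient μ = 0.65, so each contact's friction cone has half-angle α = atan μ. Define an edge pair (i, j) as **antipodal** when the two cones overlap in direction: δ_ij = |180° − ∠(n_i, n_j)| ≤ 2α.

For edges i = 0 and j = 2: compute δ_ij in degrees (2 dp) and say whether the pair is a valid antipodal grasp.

α = atan 0.65 = 33.02°;  2α = 66.05°
edge 0: e_0 = (-2.31, +0.81);  n_0 = (+0.3309, +0.9437)
edge 2: e_2 = (+0.83, -1.59);  n_2 = (-0.8865, -0.4628)
∠(n_0, n_2) = 136.89°
δ = |180° − 136.89°| = 43.11°
43.11° ≤ 2α = 66.05°  →  valid

δ = 43.11°, valid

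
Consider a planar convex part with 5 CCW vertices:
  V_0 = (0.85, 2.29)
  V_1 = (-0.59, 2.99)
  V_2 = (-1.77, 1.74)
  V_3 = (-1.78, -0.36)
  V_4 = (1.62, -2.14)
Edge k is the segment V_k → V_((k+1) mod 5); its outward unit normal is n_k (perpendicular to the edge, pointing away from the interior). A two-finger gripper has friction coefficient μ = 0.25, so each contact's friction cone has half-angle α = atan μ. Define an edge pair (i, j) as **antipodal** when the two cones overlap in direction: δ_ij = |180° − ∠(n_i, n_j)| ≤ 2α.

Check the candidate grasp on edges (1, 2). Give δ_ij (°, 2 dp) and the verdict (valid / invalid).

δ = 136.92°, invalid

α = atan 0.25 = 14.04°;  2α = 28.07°
edge 1: e_1 = (-1.18, -1.25);  n_1 = (-0.7272, +0.6865)
edge 2: e_2 = (-0.01, -2.10);  n_2 = (-1.0000, +0.0048)
∠(n_1, n_2) = 43.08°
δ = |180° − 43.08°| = 136.92°
136.92° > 2α = 28.07°  →  invalid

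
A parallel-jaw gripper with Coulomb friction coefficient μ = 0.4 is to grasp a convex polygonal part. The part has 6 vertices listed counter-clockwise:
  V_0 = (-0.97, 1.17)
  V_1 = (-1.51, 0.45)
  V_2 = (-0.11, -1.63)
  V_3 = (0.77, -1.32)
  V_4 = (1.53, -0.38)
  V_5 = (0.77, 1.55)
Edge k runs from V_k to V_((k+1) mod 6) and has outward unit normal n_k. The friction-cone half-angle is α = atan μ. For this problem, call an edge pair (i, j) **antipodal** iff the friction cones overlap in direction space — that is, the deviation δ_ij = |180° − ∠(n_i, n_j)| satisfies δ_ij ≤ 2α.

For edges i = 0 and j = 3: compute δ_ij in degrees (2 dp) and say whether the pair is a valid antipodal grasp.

δ = 2.09°, valid

α = atan 0.4 = 21.80°;  2α = 43.60°
edge 0: e_0 = (-0.54, -0.72);  n_0 = (-0.8000, +0.6000)
edge 3: e_3 = (+0.76, +0.94);  n_3 = (+0.7776, -0.6287)
∠(n_0, n_3) = 177.91°
δ = |180° − 177.91°| = 2.09°
2.09° ≤ 2α = 43.60°  →  valid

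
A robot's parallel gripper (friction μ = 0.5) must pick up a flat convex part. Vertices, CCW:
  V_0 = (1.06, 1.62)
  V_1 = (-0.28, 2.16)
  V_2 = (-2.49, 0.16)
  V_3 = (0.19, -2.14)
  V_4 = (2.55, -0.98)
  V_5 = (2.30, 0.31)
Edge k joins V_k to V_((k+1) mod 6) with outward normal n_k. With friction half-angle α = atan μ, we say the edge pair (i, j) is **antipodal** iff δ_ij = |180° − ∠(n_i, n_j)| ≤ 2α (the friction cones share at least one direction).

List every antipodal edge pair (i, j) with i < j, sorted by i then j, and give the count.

α = atan 0.5 = 26.57°;  2α = 53.13°
n_0 = (+0.3738, +0.9275)
n_1 = (-0.6710, +0.7415)
n_2 = (-0.6513, -0.7589)
n_3 = (+0.4411, -0.8974)
n_4 = (+0.9817, +0.1903)
n_5 = (+0.7262, +0.6874)
  (0,1): δ = 115.91°  ·
  (0,2): δ = 18.69°  ✓
  (0,3): δ = 48.12°  ✓
  (0,4): δ = 122.92°  ·
  (0,5): δ = 155.38°  ·
  (1,2): δ = 82.78°  ·
  (1,3): δ = 15.97°  ✓
  (1,4): δ = 58.82°  ·
  (1,5): δ = 91.28°  ·
  (2,3): δ = 113.19°  ·
  (2,4): δ = 38.40°  ✓
  (2,5): δ = 5.94°  ✓
  (3,4): δ = 105.21°  ·
  (3,5): δ = 72.75°  ·
  (4,5): δ = 147.54°  ·
antipodal pairs: 5

count = 5; pairs: (0,2), (0,3), (1,3), (2,4), (2,5)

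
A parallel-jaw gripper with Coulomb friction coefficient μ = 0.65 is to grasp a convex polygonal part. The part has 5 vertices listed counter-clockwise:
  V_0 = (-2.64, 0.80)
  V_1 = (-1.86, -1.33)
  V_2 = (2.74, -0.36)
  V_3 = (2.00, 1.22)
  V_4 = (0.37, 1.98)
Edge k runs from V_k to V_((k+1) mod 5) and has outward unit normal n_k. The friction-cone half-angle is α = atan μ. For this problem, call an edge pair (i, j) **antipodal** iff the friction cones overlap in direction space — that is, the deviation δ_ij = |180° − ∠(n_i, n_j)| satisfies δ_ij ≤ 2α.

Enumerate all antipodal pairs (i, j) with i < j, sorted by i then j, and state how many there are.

α = atan 0.65 = 33.02°;  2α = 66.05°
n_0 = (-0.9390, -0.3439)
n_1 = (+0.2063, -0.9785)
n_2 = (+0.9056, +0.4241)
n_3 = (+0.4226, +0.9063)
n_4 = (-0.3650, +0.9310)
  (0,1): δ = 98.21°  ·
  (0,2): δ = 4.98°  ✓
  (0,3): δ = 44.89°  ✓
  (0,4): δ = 91.29°  ·
  (1,2): δ = 76.81°  ·
  (1,3): δ = 36.91°  ✓
  (1,4): δ = 9.50°  ✓
  (2,3): δ = 140.09°  ·
  (2,4): δ = 93.69°  ·
  (3,4): δ = 133.60°  ·
antipodal pairs: 4

count = 4; pairs: (0,2), (0,3), (1,3), (1,4)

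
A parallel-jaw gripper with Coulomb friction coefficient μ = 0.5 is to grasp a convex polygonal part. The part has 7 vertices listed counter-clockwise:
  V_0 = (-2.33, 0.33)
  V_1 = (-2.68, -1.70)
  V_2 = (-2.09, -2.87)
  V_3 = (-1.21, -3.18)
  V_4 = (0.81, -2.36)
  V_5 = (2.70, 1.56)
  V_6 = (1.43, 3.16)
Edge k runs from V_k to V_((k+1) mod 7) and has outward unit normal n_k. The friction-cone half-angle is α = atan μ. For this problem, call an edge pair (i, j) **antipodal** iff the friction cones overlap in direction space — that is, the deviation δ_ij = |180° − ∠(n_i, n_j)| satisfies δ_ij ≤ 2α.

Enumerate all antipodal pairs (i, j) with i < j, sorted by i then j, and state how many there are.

α = atan 0.5 = 26.57°;  2α = 53.13°
n_0 = (-0.9855, +0.1699)
n_1 = (-0.8929, -0.4503)
n_2 = (-0.3323, -0.9432)
n_3 = (+0.3761, -0.9266)
n_4 = (+0.9008, -0.4343)
n_5 = (+0.7833, +0.6217)
n_6 = (-0.6014, +0.7990)
  (0,1): δ = 143.46°  ·
  (0,2): δ = 99.62°  ·
  (0,3): δ = 58.12°  ·
  (0,4): δ = 15.96°  ✓
  (0,5): δ = 48.22°  ✓
  (0,6): δ = 136.75°  ·
  (1,2): δ = 136.17°  ·
  (1,3): δ = 94.67°  ·
  (1,4): δ = 52.50°  ✓
  (1,5): δ = 11.68°  ✓
  (1,6): δ = 100.21°  ·
  (2,3): δ = 138.50°  ·
  (2,4): δ = 96.33°  ·
  (2,5): δ = 32.15°  ✓
  (2,6): δ = 56.37°  ·
  (3,4): δ = 137.83°  ·
  (3,5): δ = 73.65°  ·
  (3,6): δ = 14.87°  ✓
  (4,5): δ = 115.82°  ·
  (4,6): δ = 27.29°  ✓
  (5,6): δ = 91.47°  ·
antipodal pairs: 7

count = 7; pairs: (0,4), (0,5), (1,4), (1,5), (2,5), (3,6), (4,6)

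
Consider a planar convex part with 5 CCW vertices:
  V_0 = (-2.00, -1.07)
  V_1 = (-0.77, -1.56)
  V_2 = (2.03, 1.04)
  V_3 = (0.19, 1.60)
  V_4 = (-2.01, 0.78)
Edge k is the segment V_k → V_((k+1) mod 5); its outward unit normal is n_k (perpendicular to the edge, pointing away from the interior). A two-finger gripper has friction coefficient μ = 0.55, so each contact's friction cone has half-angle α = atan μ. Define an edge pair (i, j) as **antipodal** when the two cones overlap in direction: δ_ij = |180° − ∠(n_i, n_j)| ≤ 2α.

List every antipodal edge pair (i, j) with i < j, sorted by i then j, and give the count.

count = 4; pairs: (0,2), (0,3), (1,3), (1,4)

α = atan 0.55 = 28.81°;  2α = 57.62°
n_0 = (-0.3701, -0.9290)
n_1 = (+0.6805, -0.7328)
n_2 = (+0.2912, +0.9567)
n_3 = (-0.3493, +0.9370)
n_4 = (-1.0000, -0.0054)
  (0,1): δ = 115.40°  ·
  (0,2): δ = 4.79°  ✓
  (0,3): δ = 42.16°  ✓
  (0,4): δ = 112.03°  ·
  (1,2): δ = 59.81°  ·
  (1,3): δ = 22.44°  ✓
  (1,4): δ = 47.43°  ✓
  (2,3): δ = 142.63°  ·
  (2,4): δ = 72.76°  ·
  (3,4): δ = 110.13°  ·
antipodal pairs: 4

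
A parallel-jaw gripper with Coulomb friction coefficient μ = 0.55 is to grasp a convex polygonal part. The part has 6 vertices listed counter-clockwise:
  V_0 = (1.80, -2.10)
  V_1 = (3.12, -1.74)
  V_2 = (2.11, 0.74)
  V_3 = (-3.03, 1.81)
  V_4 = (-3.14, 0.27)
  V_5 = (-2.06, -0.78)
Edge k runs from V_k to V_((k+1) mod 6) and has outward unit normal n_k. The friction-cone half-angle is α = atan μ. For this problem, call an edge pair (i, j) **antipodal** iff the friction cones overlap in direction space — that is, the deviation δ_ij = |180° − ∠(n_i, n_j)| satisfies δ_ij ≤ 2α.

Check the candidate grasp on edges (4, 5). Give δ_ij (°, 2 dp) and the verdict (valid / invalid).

δ = 154.69°, invalid

α = atan 0.55 = 28.81°;  2α = 57.62°
edge 4: e_4 = (+1.08, -1.05);  n_4 = (-0.6971, -0.7170)
edge 5: e_5 = (+3.86, -1.32);  n_5 = (-0.3236, -0.9462)
∠(n_4, n_5) = 25.31°
δ = |180° − 25.31°| = 154.69°
154.69° > 2α = 57.62°  →  invalid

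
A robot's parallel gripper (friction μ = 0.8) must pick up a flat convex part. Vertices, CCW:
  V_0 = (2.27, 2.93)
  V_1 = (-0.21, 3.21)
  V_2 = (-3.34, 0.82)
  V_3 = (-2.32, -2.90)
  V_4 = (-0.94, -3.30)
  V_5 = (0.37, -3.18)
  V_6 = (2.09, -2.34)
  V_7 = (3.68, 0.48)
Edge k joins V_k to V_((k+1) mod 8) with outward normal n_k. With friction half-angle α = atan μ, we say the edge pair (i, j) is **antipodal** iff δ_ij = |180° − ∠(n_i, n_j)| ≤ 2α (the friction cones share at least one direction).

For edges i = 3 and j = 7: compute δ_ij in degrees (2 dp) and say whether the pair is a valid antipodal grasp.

α = atan 0.8 = 38.66°;  2α = 77.32°
edge 3: e_3 = (+1.38, -0.40);  n_3 = (-0.2784, -0.9605)
edge 7: e_7 = (-1.41, +2.45);  n_7 = (+0.8667, +0.4988)
∠(n_3, n_7) = 136.09°
δ = |180° − 136.09°| = 43.91°
43.91° ≤ 2α = 77.32°  →  valid

δ = 43.91°, valid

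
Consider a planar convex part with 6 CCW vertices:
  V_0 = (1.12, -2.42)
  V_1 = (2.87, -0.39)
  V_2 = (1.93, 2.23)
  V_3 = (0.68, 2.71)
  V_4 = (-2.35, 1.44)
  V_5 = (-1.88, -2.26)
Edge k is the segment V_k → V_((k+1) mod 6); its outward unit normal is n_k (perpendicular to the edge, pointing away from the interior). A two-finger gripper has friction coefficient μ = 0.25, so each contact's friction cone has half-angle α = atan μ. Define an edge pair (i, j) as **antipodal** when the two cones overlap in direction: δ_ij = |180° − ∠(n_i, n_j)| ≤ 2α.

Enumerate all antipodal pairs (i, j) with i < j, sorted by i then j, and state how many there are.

count = 4; pairs: (0,3), (1,4), (2,5), (3,5)

α = atan 0.25 = 14.04°;  2α = 28.07°
n_0 = (+0.7574, -0.6529)
n_1 = (+0.9413, +0.3377)
n_2 = (+0.3585, +0.9335)
n_3 = (-0.3866, +0.9223)
n_4 = (-0.9920, -0.1260)
n_5 = (-0.0533, -0.9986)
  (0,1): δ = 119.50°  ·
  (0,2): δ = 70.24°  ·
  (0,3): δ = 26.50°  ✓
  (0,4): δ = 48.00°  ·
  (0,5): δ = 127.71°  ·
  (1,2): δ = 130.74°  ·
  (1,3): δ = 87.00°  ·
  (1,4): δ = 12.50°  ✓
  (1,5): δ = 67.21°  ·
  (2,3): δ = 136.25°  ·
  (2,4): δ = 61.75°  ·
  (2,5): δ = 17.95°  ✓
  (3,4): δ = 105.50°  ·
  (3,5): δ = 25.79°  ✓
  (4,5): δ = 100.29°  ·
antipodal pairs: 4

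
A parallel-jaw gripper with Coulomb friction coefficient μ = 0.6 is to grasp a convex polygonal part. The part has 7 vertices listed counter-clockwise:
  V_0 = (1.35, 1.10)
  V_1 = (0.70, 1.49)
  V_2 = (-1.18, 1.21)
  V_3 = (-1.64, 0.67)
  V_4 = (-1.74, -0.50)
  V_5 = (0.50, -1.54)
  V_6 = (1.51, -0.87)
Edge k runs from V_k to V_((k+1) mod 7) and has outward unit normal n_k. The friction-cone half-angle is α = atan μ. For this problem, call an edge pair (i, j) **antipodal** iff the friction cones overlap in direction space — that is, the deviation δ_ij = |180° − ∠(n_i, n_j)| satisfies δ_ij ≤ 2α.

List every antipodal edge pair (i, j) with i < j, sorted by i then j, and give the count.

α = atan 0.6 = 30.96°;  2α = 61.93°
n_0 = (+0.5145, +0.8575)
n_1 = (-0.1473, +0.9891)
n_2 = (-0.7612, +0.6485)
n_3 = (-0.9964, +0.0852)
n_4 = (-0.4211, -0.9070)
n_5 = (+0.5528, -0.8333)
n_6 = (+0.9967, +0.0810)
  (0,1): δ = 140.57°  ·
  (0,2): δ = 99.46°  ·
  (0,3): δ = 63.92°  ·
  (0,4): δ = 6.06°  ✓
  (0,5): δ = 64.52°  ·
  (0,6): δ = 125.61°  ·
  (1,2): δ = 138.90°  ·
  (1,3): δ = 103.36°  ·
  (1,4): δ = 33.38°  ✓
  (1,5): δ = 25.09°  ✓
  (1,6): δ = 86.17°  ·
  (2,3): δ = 144.46°  ·
  (2,4): δ = 74.48°  ·
  (2,5): δ = 16.01°  ✓
  (2,6): δ = 45.07°  ✓
  (3,4): δ = 110.02°  ·
  (3,5): δ = 51.56°  ✓
  (3,6): δ = 9.53°  ✓
  (4,5): δ = 121.54°  ·
  (4,6): δ = 60.45°  ✓
  (5,6): δ = 118.92°  ·
antipodal pairs: 8

count = 8; pairs: (0,4), (1,4), (1,5), (2,5), (2,6), (3,5), (3,6), (4,6)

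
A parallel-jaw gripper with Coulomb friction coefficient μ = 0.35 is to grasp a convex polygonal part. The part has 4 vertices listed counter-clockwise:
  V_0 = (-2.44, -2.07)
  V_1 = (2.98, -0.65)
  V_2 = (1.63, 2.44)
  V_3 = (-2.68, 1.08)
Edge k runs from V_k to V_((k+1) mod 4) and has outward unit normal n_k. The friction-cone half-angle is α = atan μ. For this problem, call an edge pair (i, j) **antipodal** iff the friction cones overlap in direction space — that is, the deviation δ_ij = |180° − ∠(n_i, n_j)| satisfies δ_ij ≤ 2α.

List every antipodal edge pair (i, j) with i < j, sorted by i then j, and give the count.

count = 2; pairs: (0,2), (1,3)

α = atan 0.35 = 19.29°;  2α = 38.58°
n_0 = (+0.2534, -0.9674)
n_1 = (+0.9164, +0.4004)
n_2 = (-0.3009, +0.9536)
n_3 = (-0.9971, -0.0760)
  (0,1): δ = 81.08°  ·
  (0,2): δ = 2.83°  ✓
  (0,3): δ = 79.68°  ·
  (1,2): δ = 96.09°  ·
  (1,3): δ = 19.24°  ✓
  (2,3): δ = 103.16°  ·
antipodal pairs: 2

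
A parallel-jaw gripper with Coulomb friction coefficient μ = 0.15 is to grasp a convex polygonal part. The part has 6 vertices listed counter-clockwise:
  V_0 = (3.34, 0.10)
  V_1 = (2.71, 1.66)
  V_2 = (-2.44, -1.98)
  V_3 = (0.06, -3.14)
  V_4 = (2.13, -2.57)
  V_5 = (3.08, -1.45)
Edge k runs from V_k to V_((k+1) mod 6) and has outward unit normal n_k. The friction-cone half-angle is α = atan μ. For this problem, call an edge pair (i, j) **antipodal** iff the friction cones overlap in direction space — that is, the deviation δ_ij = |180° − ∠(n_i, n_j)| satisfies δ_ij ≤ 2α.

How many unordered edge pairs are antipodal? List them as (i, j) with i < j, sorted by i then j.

count = 1; pairs: (1,4)

α = atan 0.15 = 8.53°;  2α = 17.06°
n_0 = (+0.9272, +0.3745)
n_1 = (-0.5772, +0.8166)
n_2 = (-0.4209, -0.9071)
n_3 = (+0.2655, -0.9641)
n_4 = (+0.7626, -0.6469)
n_5 = (+0.9862, -0.1654)
  (0,1): δ = 76.74°  ·
  (0,2): δ = 43.12°  ·
  (0,3): δ = 83.40°  ·
  (0,4): δ = 117.70°  ·
  (0,5): δ = 148.49°  ·
  (1,2): δ = 60.14°  ·
  (1,3): δ = 19.86°  ·
  (1,4): δ = 14.44°  ✓
  (1,5): δ = 45.23°  ·
  (2,3): δ = 139.71°  ·
  (2,4): δ = 105.41°  ·
  (2,5): δ = 74.63°  ·
  (3,4): δ = 145.70°  ·
  (3,5): δ = 114.92°  ·
  (4,5): δ = 149.22°  ·
antipodal pairs: 1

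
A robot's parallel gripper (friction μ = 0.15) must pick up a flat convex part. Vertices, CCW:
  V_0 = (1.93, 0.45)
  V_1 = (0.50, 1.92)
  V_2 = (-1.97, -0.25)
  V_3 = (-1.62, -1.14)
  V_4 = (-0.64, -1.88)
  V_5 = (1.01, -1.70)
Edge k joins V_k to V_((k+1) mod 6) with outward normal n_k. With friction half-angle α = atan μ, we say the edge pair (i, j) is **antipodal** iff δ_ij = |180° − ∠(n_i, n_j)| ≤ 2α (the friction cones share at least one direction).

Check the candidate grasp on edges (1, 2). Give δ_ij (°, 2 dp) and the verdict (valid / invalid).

δ = 109.83°, invalid

α = atan 0.15 = 8.53°;  2α = 17.06°
edge 1: e_1 = (-2.47, -2.17);  n_1 = (-0.6600, +0.7513)
edge 2: e_2 = (+0.35, -0.89);  n_2 = (-0.9306, -0.3660)
∠(n_1, n_2) = 70.17°
δ = |180° − 70.17°| = 109.83°
109.83° > 2α = 17.06°  →  invalid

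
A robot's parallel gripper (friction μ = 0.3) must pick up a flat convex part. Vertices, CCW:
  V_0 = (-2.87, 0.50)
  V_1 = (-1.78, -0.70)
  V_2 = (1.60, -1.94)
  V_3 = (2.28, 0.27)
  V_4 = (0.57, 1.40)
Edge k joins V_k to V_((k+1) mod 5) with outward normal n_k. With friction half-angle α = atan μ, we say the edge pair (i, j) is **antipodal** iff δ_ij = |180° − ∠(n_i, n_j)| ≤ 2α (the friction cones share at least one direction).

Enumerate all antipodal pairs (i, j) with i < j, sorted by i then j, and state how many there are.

count = 2; pairs: (0,3), (1,3)

α = atan 0.3 = 16.70°;  2α = 33.40°
n_0 = (-0.7402, -0.6724)
n_1 = (-0.3444, -0.9388)
n_2 = (+0.9558, -0.2941)
n_3 = (+0.5513, +0.8343)
n_4 = (-0.2531, +0.9674)
  (0,1): δ = 152.40°  ·
  (0,2): δ = 59.35°  ·
  (0,3): δ = 14.29°  ✓
  (0,4): δ = 62.41°  ·
  (1,2): δ = 86.96°  ·
  (1,3): δ = 13.31°  ✓
  (1,4): δ = 34.81°  ·
  (2,3): δ = 106.35°  ·
  (2,4): δ = 58.24°  ·
  (3,4): δ = 131.88°  ·
antipodal pairs: 2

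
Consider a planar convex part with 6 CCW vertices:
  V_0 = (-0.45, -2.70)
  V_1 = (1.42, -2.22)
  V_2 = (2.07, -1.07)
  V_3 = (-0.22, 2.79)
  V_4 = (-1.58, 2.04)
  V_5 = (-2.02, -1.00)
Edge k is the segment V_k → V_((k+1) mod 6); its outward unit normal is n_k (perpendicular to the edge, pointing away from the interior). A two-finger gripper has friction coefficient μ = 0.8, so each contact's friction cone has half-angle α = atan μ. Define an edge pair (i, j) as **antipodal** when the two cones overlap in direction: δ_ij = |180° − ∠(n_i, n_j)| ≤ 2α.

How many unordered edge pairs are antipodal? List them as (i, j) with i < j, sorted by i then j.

α = atan 0.8 = 38.66°;  2α = 77.32°
n_0 = (+0.2486, -0.9686)
n_1 = (+0.8706, -0.4921)
n_2 = (+0.8600, +0.5102)
n_3 = (-0.4829, +0.8757)
n_4 = (-0.9897, +0.1432)
n_5 = (-0.7346, -0.6785)
  (0,1): δ = 133.87°  ·
  (0,2): δ = 73.72°  ✓
  (0,3): δ = 14.48°  ✓
  (0,4): δ = 67.37°  ✓
  (0,5): δ = 118.33°  ·
  (1,2): δ = 119.84°  ·
  (1,3): δ = 31.65°  ✓
  (1,4): δ = 21.24°  ✓
  (1,5): δ = 72.20°  ✓
  (2,3): δ = 91.80°  ·
  (2,4): δ = 38.91°  ✓
  (2,5): δ = 12.04°  ✓
  (3,4): δ = 127.11°  ·
  (3,5): δ = 76.15°  ✓
  (4,5): δ = 129.04°  ·
antipodal pairs: 9

count = 9; pairs: (0,2), (0,3), (0,4), (1,3), (1,4), (1,5), (2,4), (2,5), (3,5)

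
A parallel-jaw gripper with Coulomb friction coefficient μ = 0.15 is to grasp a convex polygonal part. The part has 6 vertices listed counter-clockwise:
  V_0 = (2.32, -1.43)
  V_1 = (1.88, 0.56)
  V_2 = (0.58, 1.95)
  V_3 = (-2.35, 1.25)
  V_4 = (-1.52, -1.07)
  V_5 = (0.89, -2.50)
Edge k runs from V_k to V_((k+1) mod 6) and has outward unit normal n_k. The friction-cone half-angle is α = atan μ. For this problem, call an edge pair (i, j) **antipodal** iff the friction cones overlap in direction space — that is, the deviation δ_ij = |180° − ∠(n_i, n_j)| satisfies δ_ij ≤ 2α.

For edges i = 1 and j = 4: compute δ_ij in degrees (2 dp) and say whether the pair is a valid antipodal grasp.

α = atan 0.15 = 8.53°;  2α = 17.06°
edge 1: e_1 = (-1.30, +1.39);  n_1 = (+0.7304, +0.6831)
edge 4: e_4 = (+2.41, -1.43);  n_4 = (-0.5103, -0.8600)
∠(n_1, n_4) = 163.77°
δ = |180° − 163.77°| = 16.23°
16.23° ≤ 2α = 17.06°  →  valid

δ = 16.23°, valid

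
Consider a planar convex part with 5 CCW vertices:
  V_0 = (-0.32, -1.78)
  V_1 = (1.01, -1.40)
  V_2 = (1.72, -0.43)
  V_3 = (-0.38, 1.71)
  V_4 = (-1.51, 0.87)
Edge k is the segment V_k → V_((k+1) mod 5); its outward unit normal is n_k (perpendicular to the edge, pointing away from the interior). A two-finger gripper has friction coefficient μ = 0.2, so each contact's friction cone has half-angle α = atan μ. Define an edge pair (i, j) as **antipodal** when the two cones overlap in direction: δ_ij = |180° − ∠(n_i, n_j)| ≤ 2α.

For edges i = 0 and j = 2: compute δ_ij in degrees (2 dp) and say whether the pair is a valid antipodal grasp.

α = atan 0.2 = 11.31°;  2α = 22.62°
edge 0: e_0 = (+1.33, +0.38);  n_0 = (+0.2747, -0.9615)
edge 2: e_2 = (-2.10, +2.14);  n_2 = (+0.7137, +0.7004)
∠(n_0, n_2) = 118.51°
δ = |180° − 118.51°| = 61.49°
61.49° > 2α = 22.62°  →  invalid

δ = 61.49°, invalid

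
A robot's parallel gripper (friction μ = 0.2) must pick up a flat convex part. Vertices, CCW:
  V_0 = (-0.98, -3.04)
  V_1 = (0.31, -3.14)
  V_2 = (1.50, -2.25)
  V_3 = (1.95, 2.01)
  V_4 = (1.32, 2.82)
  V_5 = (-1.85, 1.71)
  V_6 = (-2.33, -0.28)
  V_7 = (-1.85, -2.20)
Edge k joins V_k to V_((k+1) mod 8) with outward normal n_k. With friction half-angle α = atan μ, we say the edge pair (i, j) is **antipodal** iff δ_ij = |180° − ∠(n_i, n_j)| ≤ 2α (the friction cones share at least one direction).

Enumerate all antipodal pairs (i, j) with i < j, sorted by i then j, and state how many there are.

α = atan 0.2 = 11.31°;  2α = 22.62°
n_0 = (-0.0773, -0.9970)
n_1 = (+0.5989, -0.8008)
n_2 = (+0.9945, -0.1050)
n_3 = (+0.7894, +0.6139)
n_4 = (-0.3305, +0.9438)
n_5 = (-0.9721, +0.2345)
n_6 = (-0.9701, -0.2425)
n_7 = (-0.6946, -0.7194)
  (0,1): δ = 138.77°  ·
  (0,2): δ = 91.60°  ·
  (0,3): δ = 47.69°  ·
  (0,4): δ = 23.73°  ·
  (0,5): δ = 80.87°  ·
  (0,6): δ = 108.47°  ·
  (0,7): δ = 140.44°  ·
  (1,2): δ = 132.82°  ·
  (1,3): δ = 88.92°  ·
  (1,4): δ = 17.49°  ✓
  (1,5): δ = 39.65°  ·
  (1,6): δ = 67.24°  ·
  (1,7): δ = 99.21°  ·
  (2,3): δ = 136.10°  ·
  (2,4): δ = 64.67°  ·
  (2,5): δ = 7.53°  ✓
  (2,6): δ = 20.07°  ✓
  (2,7): δ = 52.04°  ·
  (3,4): δ = 108.58°  ·
  (3,5): δ = 51.44°  ·
  (3,6): δ = 23.84°  ·
  (3,7): δ = 8.13°  ✓
  (4,5): δ = 122.86°  ·
  (4,6): δ = 95.26°  ·
  (4,7): δ = 63.29°  ·
  (5,6): δ = 152.40°  ·
  (5,7): δ = 120.43°  ·
  (6,7): δ = 148.03°  ·
antipodal pairs: 4

count = 4; pairs: (1,4), (2,5), (2,6), (3,7)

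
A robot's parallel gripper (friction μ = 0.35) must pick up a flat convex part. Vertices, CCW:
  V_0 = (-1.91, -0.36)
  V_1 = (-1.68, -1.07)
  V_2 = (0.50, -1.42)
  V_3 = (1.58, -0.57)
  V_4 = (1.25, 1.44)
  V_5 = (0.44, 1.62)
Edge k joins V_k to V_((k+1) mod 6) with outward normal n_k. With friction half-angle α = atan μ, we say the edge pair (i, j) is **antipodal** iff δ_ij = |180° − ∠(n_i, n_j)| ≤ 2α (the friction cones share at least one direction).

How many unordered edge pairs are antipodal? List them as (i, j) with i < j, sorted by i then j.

count = 3; pairs: (0,3), (1,4), (2,5)

α = atan 0.35 = 19.29°;  2α = 38.58°
n_0 = (-0.9513, -0.3082)
n_1 = (-0.1585, -0.9874)
n_2 = (+0.6185, -0.7858)
n_3 = (+0.9868, +0.1620)
n_4 = (+0.2169, +0.9762)
n_5 = (-0.6443, +0.7647)
  (0,1): δ = 117.07°  ·
  (0,2): δ = 69.75°  ·
  (0,3): δ = 8.63°  ✓
  (0,4): δ = 59.52°  ·
  (0,5): δ = 112.17°  ·
  (1,2): δ = 132.67°  ·
  (1,3): δ = 71.56°  ·
  (1,4): δ = 3.41°  ✓
  (1,5): δ = 49.24°  ·
  (2,3): δ = 118.88°  ·
  (2,4): δ = 50.73°  ·
  (2,5): δ = 1.91°  ✓
  (3,4): δ = 111.85°  ·
  (3,5): δ = 59.21°  ·
  (4,5): δ = 127.36°  ·
antipodal pairs: 3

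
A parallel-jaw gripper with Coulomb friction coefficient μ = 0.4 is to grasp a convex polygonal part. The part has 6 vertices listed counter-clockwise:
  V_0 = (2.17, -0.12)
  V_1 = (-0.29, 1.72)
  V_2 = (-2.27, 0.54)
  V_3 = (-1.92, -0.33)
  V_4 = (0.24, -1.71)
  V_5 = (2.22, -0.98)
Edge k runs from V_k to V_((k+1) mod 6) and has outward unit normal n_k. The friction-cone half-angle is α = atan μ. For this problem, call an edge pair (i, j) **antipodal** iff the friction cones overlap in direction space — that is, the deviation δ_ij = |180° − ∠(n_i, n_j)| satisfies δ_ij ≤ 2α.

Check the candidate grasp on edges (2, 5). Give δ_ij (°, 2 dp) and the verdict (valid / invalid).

δ = 18.59°, valid

α = atan 0.4 = 21.80°;  2α = 43.60°
edge 2: e_2 = (+0.35, -0.87);  n_2 = (-0.9277, -0.3732)
edge 5: e_5 = (-0.05, +0.86);  n_5 = (+0.9983, +0.0580)
∠(n_2, n_5) = 161.41°
δ = |180° − 161.41°| = 18.59°
18.59° ≤ 2α = 43.60°  →  valid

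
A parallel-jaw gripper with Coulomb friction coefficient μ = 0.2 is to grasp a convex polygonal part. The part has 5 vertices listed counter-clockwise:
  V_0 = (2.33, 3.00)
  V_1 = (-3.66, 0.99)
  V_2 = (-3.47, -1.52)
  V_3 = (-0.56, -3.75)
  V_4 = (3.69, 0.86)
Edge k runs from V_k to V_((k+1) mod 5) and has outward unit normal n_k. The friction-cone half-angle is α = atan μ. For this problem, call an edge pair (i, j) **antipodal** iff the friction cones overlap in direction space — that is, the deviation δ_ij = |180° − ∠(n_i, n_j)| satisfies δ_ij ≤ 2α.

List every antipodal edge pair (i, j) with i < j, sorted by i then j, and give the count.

count = 1; pairs: (2,4)

α = atan 0.2 = 11.31°;  2α = 22.62°
n_0 = (-0.3181, +0.9480)
n_1 = (-0.9971, -0.0755)
n_2 = (-0.6083, -0.7937)
n_3 = (+0.7352, -0.6778)
n_4 = (+0.8440, +0.5364)
  (0,1): δ = 104.22°  ·
  (0,2): δ = 56.01°  ·
  (0,3): δ = 28.78°  ·
  (0,4): δ = 103.89°  ·
  (1,2): δ = 131.79°  ·
  (1,3): δ = 47.00°  ·
  (1,4): δ = 28.11°  ·
  (2,3): δ = 95.21°  ·
  (2,4): δ = 20.10°  ✓
  (3,4): δ = 104.89°  ·
antipodal pairs: 1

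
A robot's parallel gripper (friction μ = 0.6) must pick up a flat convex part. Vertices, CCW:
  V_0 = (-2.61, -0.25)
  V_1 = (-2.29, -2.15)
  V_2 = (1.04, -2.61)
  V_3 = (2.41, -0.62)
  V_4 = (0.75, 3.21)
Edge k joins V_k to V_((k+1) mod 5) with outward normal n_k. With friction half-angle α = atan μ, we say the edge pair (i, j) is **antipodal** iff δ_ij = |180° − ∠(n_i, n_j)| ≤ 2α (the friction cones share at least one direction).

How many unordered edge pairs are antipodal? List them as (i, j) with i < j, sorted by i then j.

α = atan 0.6 = 30.96°;  2α = 61.93°
n_0 = (-0.9861, -0.1661)
n_1 = (-0.1368, -0.9906)
n_2 = (+0.8237, -0.5671)
n_3 = (+0.9175, +0.3977)
n_4 = (-0.7174, +0.6967)
  (0,1): δ = 107.43°  ·
  (0,2): δ = 44.11°  ✓
  (0,3): δ = 13.87°  ✓
  (0,4): δ = 126.28°  ·
  (1,2): δ = 116.68°  ·
  (1,3): δ = 58.70°  ✓
  (1,4): δ = 53.71°  ✓
  (2,3): δ = 122.02°  ·
  (2,4): δ = 9.61°  ✓
  (3,4): δ = 67.59°  ·
antipodal pairs: 5

count = 5; pairs: (0,2), (0,3), (1,3), (1,4), (2,4)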